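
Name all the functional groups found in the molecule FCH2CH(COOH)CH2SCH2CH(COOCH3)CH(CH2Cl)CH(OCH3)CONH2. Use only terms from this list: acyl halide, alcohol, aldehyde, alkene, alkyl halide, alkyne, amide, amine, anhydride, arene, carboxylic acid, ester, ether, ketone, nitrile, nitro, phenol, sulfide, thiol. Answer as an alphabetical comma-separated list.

alkyl halide, amide, carboxylic acid, ester, ether, sulfide

Reading the structure from left to right:
  FCH2: halogen on an sp³ carbon → alkyl halide.
  CH(COOH): pendant –COOH: carbonyl C bonded to C and –OH → carboxylic acid.
  CH2SCH2: C–S–C linkage → sulfide (thioether).
  CH(COOCH3): pendant –COOCH3: carbonyl C bonded to C and –OCH3 → ester.
  CH(CH2Cl): pendant –CH2X: halogen on sp³ carbon → alkyl halide.
  CH(OCH3): pendant –OCH3: C–O–C with sp³ C, no adjacent C=O → ether.
  CONH2: –C(=O)NH2: carbonyl C bonded to C and to N → amide (the N is not a separate amine).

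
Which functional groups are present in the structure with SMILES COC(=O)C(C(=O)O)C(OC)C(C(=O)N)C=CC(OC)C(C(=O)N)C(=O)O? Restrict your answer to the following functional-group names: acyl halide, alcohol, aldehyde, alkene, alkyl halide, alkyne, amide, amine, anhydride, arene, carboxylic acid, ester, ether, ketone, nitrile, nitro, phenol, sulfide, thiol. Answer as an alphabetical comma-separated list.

alkene, amide, carboxylic acid, ester, ether

CH3O–C(=O)–: carbonyl C bonded to C and to –OCH3 → ester (not ketone + ether).
pendant –COOH: carbonyl C bonded to C and –OH → carboxylic acid.
pendant –OCH3: C–O–C with sp³ C, no adjacent C=O → ether.
pendant –CONH2: carbonyl C bonded to C and N → amide.
C=C double bond → alkene.
pendant –OCH3: C–O–C with sp³ C, no adjacent C=O → ether.
pendant –CONH2: carbonyl C bonded to C and N → amide.
–COOH: carbonyl C bonded to –OH and C → carboxylic acid (the –OH is not a separate alcohol).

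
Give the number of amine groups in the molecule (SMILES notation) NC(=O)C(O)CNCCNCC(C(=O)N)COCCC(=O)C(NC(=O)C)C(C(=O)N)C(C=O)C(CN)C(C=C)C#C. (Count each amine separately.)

–C(=O)NH2: carbonyl C bonded to C and to N → amide (the N is not a separate amine).
–OH on an sp³ carbon → alcohol (secondary).
C–N–C with sp³ carbons and no adjacent C=O → amine (secondary).
C–N–C with sp³ carbons and no adjacent C=O → amine (secondary).
pendant –CONH2: carbonyl C bonded to C and N → amide.
C–O–C with sp³ carbons on both sides and no adjacent C=O → ether.
–C(=O)– with carbon on both sides → ketone.
pendant –NHC(=O)CH3: N bonded to a carbonyl → amide (not amine).
pendant –CONH2: carbonyl C bonded to C and N → amide.
pendant –CHO: carbonyl C bonded to C and H → aldehyde.
pendant –CH2NH2: N on sp³ C, no adjacent C=O → amine.
pendant –CH=CH2: C=C double bond → alkene.
C≡C triple bond → alkyne.
Amine appears at: CH2NHCH2, CH2NHCH2, CH(CH2NH2) → 3.

3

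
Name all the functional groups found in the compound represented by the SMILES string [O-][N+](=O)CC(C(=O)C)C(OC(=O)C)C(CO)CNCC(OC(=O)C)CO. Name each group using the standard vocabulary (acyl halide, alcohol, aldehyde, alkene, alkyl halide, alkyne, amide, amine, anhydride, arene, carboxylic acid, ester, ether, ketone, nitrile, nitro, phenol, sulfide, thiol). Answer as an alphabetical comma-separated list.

alcohol, amine, ester, ketone, nitro

Taking each segment in turn:
  O2NCH2: –NO2 on carbon → nitro group.
  CH(COCH3): pendant –COCH3: carbonyl C bonded to two carbons → ketone.
  CH(OCOCH3): pendant –OC(=O)CH3: an acyloxy group → ester.
  CH(CH2OH): pendant –CH2OH on an sp³ backbone C → alcohol.
  CH2NHCH2: C–N–C with sp³ carbons and no adjacent C=O → amine (secondary).
  CH(OCOCH3): pendant –OC(=O)CH3: an acyloxy group → ester.
  CH2OH: –OH on an sp³ carbon → alcohol.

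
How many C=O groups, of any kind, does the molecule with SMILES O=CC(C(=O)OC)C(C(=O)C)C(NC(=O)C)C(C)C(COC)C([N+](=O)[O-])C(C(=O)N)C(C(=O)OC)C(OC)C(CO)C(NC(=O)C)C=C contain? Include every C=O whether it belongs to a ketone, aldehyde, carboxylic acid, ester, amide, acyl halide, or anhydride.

OHC: aldehyde, 1 C=O (running total 1).
CH(COOCH3): ester, 1 C=O (running total 2).
CH(COCH3): ketone, 1 C=O (running total 3).
CH(NHCOCH3): amide, 1 C=O (running total 4).
CH(CONH2): amide, 1 C=O (running total 5).
CH(COOCH3): ester, 1 C=O (running total 6).
CH(NHCOCH3): amide, 1 C=O (running total 7).

7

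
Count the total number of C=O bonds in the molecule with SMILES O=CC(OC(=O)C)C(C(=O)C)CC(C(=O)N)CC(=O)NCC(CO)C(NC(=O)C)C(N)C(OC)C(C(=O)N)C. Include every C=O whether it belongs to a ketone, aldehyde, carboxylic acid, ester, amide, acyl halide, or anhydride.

OHC: aldehyde, 1 C=O (running total 1).
CH(OCOCH3): ester, 1 C=O (running total 2).
CH(COCH3): ketone, 1 C=O (running total 3).
CH(CONH2): amide, 1 C=O (running total 4).
CH2CONHCH2: amide, 1 C=O (running total 5).
CH(NHCOCH3): amide, 1 C=O (running total 6).
CH(CONH2): amide, 1 C=O (running total 7).

7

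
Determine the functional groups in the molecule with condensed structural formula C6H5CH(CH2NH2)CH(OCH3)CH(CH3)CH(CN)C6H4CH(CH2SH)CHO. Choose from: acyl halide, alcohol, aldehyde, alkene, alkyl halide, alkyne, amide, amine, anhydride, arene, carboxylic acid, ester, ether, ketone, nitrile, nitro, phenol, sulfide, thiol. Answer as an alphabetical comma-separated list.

aldehyde, amine, arene, ether, nitrile, thiol

C6H5– phenyl ring → arene.
pendant –CH2NH2: N on sp³ C, no adjacent C=O → amine.
pendant –OCH3: C–O–C with sp³ C, no adjacent C=O → ether.
pendant –C≡N: nitrile.
para-disubstituted benzene ring → arene.
pendant –CH2SH → thiol.
terminal –CHO: carbonyl C bonded to H and C → aldehyde.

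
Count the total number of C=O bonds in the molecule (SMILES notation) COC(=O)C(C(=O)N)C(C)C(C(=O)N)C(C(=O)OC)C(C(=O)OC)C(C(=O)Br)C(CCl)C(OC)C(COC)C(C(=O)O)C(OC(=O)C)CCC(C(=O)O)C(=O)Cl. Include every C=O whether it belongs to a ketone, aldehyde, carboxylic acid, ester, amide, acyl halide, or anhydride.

10

CH3OOC: ester, 1 C=O (running total 1).
CH(CONH2): amide, 1 C=O (running total 2).
CH(CONH2): amide, 1 C=O (running total 3).
CH(COOCH3): ester, 1 C=O (running total 4).
CH(COOCH3): ester, 1 C=O (running total 5).
CH(COBr): acyl halide, 1 C=O (running total 6).
CH(COOH): carboxylic acid, 1 C=O (running total 7).
CH(OCOCH3): ester, 1 C=O (running total 8).
CH(COOH): carboxylic acid, 1 C=O (running total 9).
COCl: acyl halide, 1 C=O (running total 10).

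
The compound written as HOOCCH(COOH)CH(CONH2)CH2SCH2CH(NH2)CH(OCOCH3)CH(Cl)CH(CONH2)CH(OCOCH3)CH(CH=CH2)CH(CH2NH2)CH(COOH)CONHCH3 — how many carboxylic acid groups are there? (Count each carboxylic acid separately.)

3

Reading the structure from left to right:
  HOOC: –COOH: carbonyl C bonded to –OH and C → carboxylic acid (the –OH is not a separate alcohol).
  CH(COOH): pendant –COOH: carbonyl C bonded to C and –OH → carboxylic acid.
  CH(CONH2): pendant –CONH2: carbonyl C bonded to C and N → amide.
  CH2SCH2: C–S–C linkage → sulfide (thioether).
  CH(NH2): –NH2 on an sp³ carbon with no adjacent C=O → amine.
  CH(OCOCH3): pendant –OC(=O)CH3: an acyloxy group → ester.
  CH(Cl): halogen on an sp³ carbon → alkyl halide.
  CH(CONH2): pendant –CONH2: carbonyl C bonded to C and N → amide.
  CH(OCOCH3): pendant –OC(=O)CH3: an acyloxy group → ester.
  CH(CH=CH2): pendant –CH=CH2: C=C double bond → alkene.
  CH(CH2NH2): pendant –CH2NH2: N on sp³ C, no adjacent C=O → amine.
  CH(COOH): pendant –COOH: carbonyl C bonded to C and –OH → carboxylic acid.
  CONHCH3: –C(=O)NHCH3: carbonyl C bonded to C and to N → amide (the N is not an amine).
Carboxylic acid appears at: HOOC, CH(COOH), CH(COOH) → 3.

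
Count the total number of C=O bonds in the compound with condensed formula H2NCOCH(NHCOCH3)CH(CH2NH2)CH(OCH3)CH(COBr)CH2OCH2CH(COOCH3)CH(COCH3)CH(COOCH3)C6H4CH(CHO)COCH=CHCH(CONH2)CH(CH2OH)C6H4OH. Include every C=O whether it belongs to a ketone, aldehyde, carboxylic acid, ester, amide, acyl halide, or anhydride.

H2NCO: amide, 1 C=O (running total 1).
CH(NHCOCH3): amide, 1 C=O (running total 2).
CH(COBr): acyl halide, 1 C=O (running total 3).
CH(COOCH3): ester, 1 C=O (running total 4).
CH(COCH3): ketone, 1 C=O (running total 5).
CH(COOCH3): ester, 1 C=O (running total 6).
CH(CHO): aldehyde, 1 C=O (running total 7).
CO: ketone, 1 C=O (running total 8).
CH(CONH2): amide, 1 C=O (running total 9).

9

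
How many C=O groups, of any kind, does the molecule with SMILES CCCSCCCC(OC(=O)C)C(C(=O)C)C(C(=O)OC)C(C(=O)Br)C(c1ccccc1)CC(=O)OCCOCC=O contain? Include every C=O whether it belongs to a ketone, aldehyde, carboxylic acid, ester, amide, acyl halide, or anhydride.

6

CH(OCOCH3): ester, 1 C=O (running total 1).
CH(COCH3): ketone, 1 C=O (running total 2).
CH(COOCH3): ester, 1 C=O (running total 3).
CH(COBr): acyl halide, 1 C=O (running total 4).
CH2COOCH2: ester, 1 C=O (running total 5).
CHO: aldehyde, 1 C=O (running total 6).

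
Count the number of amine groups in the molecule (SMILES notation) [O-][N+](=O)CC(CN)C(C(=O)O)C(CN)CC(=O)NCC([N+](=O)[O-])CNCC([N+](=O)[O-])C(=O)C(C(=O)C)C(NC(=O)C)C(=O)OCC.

3

Reading the structure from left to right:
  O2NCH2: –NO2 on carbon → nitro group.
  CH(CH2NH2): pendant –CH2NH2: N on sp³ C, no adjacent C=O → amine.
  CH(COOH): pendant –COOH: carbonyl C bonded to C and –OH → carboxylic acid.
  CH(CH2NH2): pendant –CH2NH2: N on sp³ C, no adjacent C=O → amine.
  CH2CONHCH2: –C(=O)–N– linkage → amide (the N is not an amine).
  CH(NO2): –NO2 on an sp³ carbon → nitro (the N=O is not a carbonyl).
  CH2NHCH2: C–N–C with sp³ carbons and no adjacent C=O → amine (secondary).
  CH(NO2): –NO2 on an sp³ carbon → nitro (the N=O is not a carbonyl).
  CO: –C(=O)– with carbon on both sides → ketone.
  CH(COCH3): pendant –COCH3: carbonyl C bonded to two carbons → ketone.
  CH(NHCOCH3): pendant –NHC(=O)CH3: N bonded to a carbonyl → amide (not amine).
  COOCH2CH3: –C(=O)OCH2CH3: carbonyl C bonded to C and to –OEt → ester.
Amine appears at: CH(CH2NH2), CH(CH2NH2), CH2NHCH2 → 3.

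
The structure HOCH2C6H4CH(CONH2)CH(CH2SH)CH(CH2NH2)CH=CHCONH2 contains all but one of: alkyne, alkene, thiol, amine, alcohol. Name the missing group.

alkyne

alkene: present (CH=CH — C=C double bond → alkene).
alcohol: present (HOCH2 — HO– on an sp³ carbon → alcohol).
thiol: present (CH(CH2SH) — pendant –CH2SH → thiol).
amine: present (CH(CH2NH2) — pendant –CH2NH2: N on sp³ C, no adjacent C=O → amine).
alkyne: no segment matches this pattern.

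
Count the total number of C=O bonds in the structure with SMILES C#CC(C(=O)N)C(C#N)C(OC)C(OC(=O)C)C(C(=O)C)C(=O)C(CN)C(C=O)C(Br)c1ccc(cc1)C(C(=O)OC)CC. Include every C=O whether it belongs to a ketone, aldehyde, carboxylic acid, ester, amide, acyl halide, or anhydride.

CH(CONH2): amide, 1 C=O (running total 1).
CH(OCOCH3): ester, 1 C=O (running total 2).
CH(COCH3): ketone, 1 C=O (running total 3).
CO: ketone, 1 C=O (running total 4).
CH(CHO): aldehyde, 1 C=O (running total 5).
CH(COOCH3): ester, 1 C=O (running total 6).

6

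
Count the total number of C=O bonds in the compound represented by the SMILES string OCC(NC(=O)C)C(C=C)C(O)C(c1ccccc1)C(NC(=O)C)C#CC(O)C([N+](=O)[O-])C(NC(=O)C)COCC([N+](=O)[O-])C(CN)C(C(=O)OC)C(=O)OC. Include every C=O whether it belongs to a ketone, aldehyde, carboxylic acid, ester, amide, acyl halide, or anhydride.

5

CH(NHCOCH3): amide, 1 C=O (running total 1).
CH(NHCOCH3): amide, 1 C=O (running total 2).
CH(NHCOCH3): amide, 1 C=O (running total 3).
CH(COOCH3): ester, 1 C=O (running total 4).
COOCH3: ester, 1 C=O (running total 5).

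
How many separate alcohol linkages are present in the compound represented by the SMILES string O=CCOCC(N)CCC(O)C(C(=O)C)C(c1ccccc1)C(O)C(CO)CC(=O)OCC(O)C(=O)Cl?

4

terminal –CHO: carbonyl C bonded to H and C → aldehyde.
C–O–C with sp³ carbons on both sides and no adjacent C=O → ether.
–NH2 on an sp³ carbon with no adjacent C=O → amine.
–OH on an sp³ carbon → alcohol (secondary).
pendant –COCH3: carbonyl C bonded to two carbons → ketone.
pendant –C6H5: benzene ring → arene.
–OH on an sp³ carbon → alcohol (secondary).
pendant –CH2OH on an sp³ backbone C → alcohol.
–C(=O)–O–C with C on the carbonyl side → ester.
–OH on an sp³ carbon → alcohol (secondary).
–C(=O)Cl: carbonyl C bonded to C and to a halogen → acyl halide (not alkyl halide).
Alcohol appears at: CH(OH), CH(OH), CH(CH2OH), CH(OH) → 4.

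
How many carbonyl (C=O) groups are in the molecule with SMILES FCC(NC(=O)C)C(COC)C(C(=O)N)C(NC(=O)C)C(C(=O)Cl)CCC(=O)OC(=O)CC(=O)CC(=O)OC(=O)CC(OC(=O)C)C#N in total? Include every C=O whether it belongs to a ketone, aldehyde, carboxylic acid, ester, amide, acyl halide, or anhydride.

10

CH(NHCOCH3): amide, 1 C=O (running total 1).
CH(CONH2): amide, 1 C=O (running total 2).
CH(NHCOCH3): amide, 1 C=O (running total 3).
CH(COCl): acyl halide, 1 C=O (running total 4).
CH2CO-O-COCH2: anhydride, 2 C=O (running total 6).
CO: ketone, 1 C=O (running total 7).
CH2CO-O-COCH2: anhydride, 2 C=O (running total 9).
CH(OCOCH3): ester, 1 C=O (running total 10).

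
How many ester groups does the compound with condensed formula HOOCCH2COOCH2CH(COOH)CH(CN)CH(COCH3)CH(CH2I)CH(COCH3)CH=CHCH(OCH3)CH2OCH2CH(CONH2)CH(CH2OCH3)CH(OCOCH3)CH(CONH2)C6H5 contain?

–COOH: carbonyl C bonded to –OH and C → carboxylic acid (the –OH is not a separate alcohol).
–C(=O)–O–C with C on the carbonyl side → ester.
pendant –COOH: carbonyl C bonded to C and –OH → carboxylic acid.
pendant –C≡N: nitrile.
pendant –COCH3: carbonyl C bonded to two carbons → ketone.
pendant –CH2X: halogen on sp³ carbon → alkyl halide.
pendant –COCH3: carbonyl C bonded to two carbons → ketone.
C=C double bond → alkene.
pendant –OCH3: C–O–C with sp³ C, no adjacent C=O → ether.
C–O–C with sp³ carbons on both sides and no adjacent C=O → ether.
pendant –CONH2: carbonyl C bonded to C and N → amide.
pendant –CH2OCH3: C–O–C linkage → ether.
pendant –OC(=O)CH3: an acyloxy group → ester.
pendant –CONH2: carbonyl C bonded to C and N → amide.
–C6H5 phenyl ring → arene.
Ester appears at: CH2COOCH2, CH(OCOCH3) → 2.

2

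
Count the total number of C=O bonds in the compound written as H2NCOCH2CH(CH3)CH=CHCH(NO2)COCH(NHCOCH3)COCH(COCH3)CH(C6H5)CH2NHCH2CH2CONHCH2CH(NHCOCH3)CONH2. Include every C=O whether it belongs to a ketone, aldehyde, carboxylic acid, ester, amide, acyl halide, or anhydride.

8

H2NCO: amide, 1 C=O (running total 1).
CO: ketone, 1 C=O (running total 2).
CH(NHCOCH3): amide, 1 C=O (running total 3).
CO: ketone, 1 C=O (running total 4).
CH(COCH3): ketone, 1 C=O (running total 5).
CH2CONHCH2: amide, 1 C=O (running total 6).
CH(NHCOCH3): amide, 1 C=O (running total 7).
CONH2: amide, 1 C=O (running total 8).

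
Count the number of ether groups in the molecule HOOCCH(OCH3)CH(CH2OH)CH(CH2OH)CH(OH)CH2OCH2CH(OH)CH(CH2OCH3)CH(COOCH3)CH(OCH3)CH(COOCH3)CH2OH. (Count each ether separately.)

4

Working along the chain:
  HOOC: –COOH: carbonyl C bonded to –OH and C → carboxylic acid (the –OH is not a separate alcohol).
  CH(OCH3): pendant –OCH3: C–O–C with sp³ C, no adjacent C=O → ether.
  CH(CH2OH): pendant –CH2OH on an sp³ backbone C → alcohol.
  CH(CH2OH): pendant –CH2OH on an sp³ backbone C → alcohol.
  CH(OH): –OH on an sp³ carbon → alcohol (secondary).
  CH2OCH2: C–O–C with sp³ carbons on both sides and no adjacent C=O → ether.
  CH(OH): –OH on an sp³ carbon → alcohol (secondary).
  CH(CH2OCH3): pendant –CH2OCH3: C–O–C linkage → ether.
  CH(COOCH3): pendant –COOCH3: carbonyl C bonded to C and –OCH3 → ester.
  CH(OCH3): pendant –OCH3: C–O–C with sp³ C, no adjacent C=O → ether.
  CH(COOCH3): pendant –COOCH3: carbonyl C bonded to C and –OCH3 → ester.
  CH2OH: –OH on an sp³ carbon → alcohol.
Ether appears at: CH(OCH3), CH2OCH2, CH(CH2OCH3), CH(OCH3) → 4.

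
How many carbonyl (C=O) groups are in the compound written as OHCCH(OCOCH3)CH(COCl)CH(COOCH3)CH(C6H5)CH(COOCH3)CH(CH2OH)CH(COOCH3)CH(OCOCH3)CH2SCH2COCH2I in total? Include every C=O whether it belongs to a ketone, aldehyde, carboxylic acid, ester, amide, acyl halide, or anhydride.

8

OHC: aldehyde, 1 C=O (running total 1).
CH(OCOCH3): ester, 1 C=O (running total 2).
CH(COCl): acyl halide, 1 C=O (running total 3).
CH(COOCH3): ester, 1 C=O (running total 4).
CH(COOCH3): ester, 1 C=O (running total 5).
CH(COOCH3): ester, 1 C=O (running total 6).
CH(OCOCH3): ester, 1 C=O (running total 7).
CO: ketone, 1 C=O (running total 8).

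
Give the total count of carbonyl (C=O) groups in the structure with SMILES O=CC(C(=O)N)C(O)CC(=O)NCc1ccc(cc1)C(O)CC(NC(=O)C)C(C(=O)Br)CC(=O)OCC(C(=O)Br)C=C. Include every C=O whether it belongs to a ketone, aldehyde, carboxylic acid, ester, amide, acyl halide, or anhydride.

7

OHC: aldehyde, 1 C=O (running total 1).
CH(CONH2): amide, 1 C=O (running total 2).
CH2CONHCH2: amide, 1 C=O (running total 3).
CH(NHCOCH3): amide, 1 C=O (running total 4).
CH(COBr): acyl halide, 1 C=O (running total 5).
CH2COOCH2: ester, 1 C=O (running total 6).
CH(COBr): acyl halide, 1 C=O (running total 7).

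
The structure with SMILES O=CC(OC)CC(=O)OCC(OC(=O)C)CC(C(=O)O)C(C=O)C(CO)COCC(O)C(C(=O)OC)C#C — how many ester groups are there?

Taking each segment in turn:
  OHC: terminal –CHO: carbonyl C bonded to H and C → aldehyde.
  CH(OCH3): pendant –OCH3: C–O–C with sp³ C, no adjacent C=O → ether.
  CH2COOCH2: –C(=O)–O–C with C on the carbonyl side → ester.
  CH(OCOCH3): pendant –OC(=O)CH3: an acyloxy group → ester.
  CH(COOH): pendant –COOH: carbonyl C bonded to C and –OH → carboxylic acid.
  CH(CHO): pendant –CHO: carbonyl C bonded to C and H → aldehyde.
  CH(CH2OH): pendant –CH2OH on an sp³ backbone C → alcohol.
  CH2OCH2: C–O–C with sp³ carbons on both sides and no adjacent C=O → ether.
  CH(OH): –OH on an sp³ carbon → alcohol (secondary).
  CH(COOCH3): pendant –COOCH3: carbonyl C bonded to C and –OCH3 → ester.
  C≡CH: C≡C triple bond → alkyne.
Ester appears at: CH2COOCH2, CH(OCOCH3), CH(COOCH3) → 3.

3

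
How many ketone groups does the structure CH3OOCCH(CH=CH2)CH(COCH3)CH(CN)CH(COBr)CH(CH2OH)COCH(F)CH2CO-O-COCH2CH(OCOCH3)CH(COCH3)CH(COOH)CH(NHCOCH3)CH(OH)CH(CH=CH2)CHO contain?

3

Taking each segment in turn:
  CH3OOC: CH3O–C(=O)–: carbonyl C bonded to C and to –OCH3 → ester (not ketone + ether).
  CH(CH=CH2): pendant –CH=CH2: C=C double bond → alkene.
  CH(COCH3): pendant –COCH3: carbonyl C bonded to two carbons → ketone.
  CH(CN): pendant –C≡N: nitrile.
  CH(COBr): pendant –C(=O)X: carbonyl C bonded to C and halogen → acyl halide.
  CH(CH2OH): pendant –CH2OH on an sp³ backbone C → alcohol.
  CO: –C(=O)– with carbon on both sides → ketone.
  CH(F): halogen on an sp³ carbon → alkyl halide.
  CH2CO-O-COCH2: two acyl groups sharing one oxygen, –C(=O)–O–C(=O)– → anhydride.
  CH(OCOCH3): pendant –OC(=O)CH3: an acyloxy group → ester.
  CH(COCH3): pendant –COCH3: carbonyl C bonded to two carbons → ketone.
  CH(COOH): pendant –COOH: carbonyl C bonded to C and –OH → carboxylic acid.
  CH(NHCOCH3): pendant –NHC(=O)CH3: N bonded to a carbonyl → amide (not amine).
  CH(OH): –OH on an sp³ carbon → alcohol (secondary).
  CH(CH=CH2): pendant –CH=CH2: C=C double bond → alkene.
  CHO: terminal –CHO: carbonyl C bonded to H and C → aldehyde.
Ketone appears at: CH(COCH3), CO, CH(COCH3) → 3.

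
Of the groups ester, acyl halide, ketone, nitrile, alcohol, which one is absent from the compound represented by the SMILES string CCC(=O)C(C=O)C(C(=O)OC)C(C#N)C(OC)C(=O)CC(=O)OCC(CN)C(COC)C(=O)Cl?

ketone: present (CO — –C(=O)– with carbon on both sides → ketone).
acyl halide: present (COCl — –C(=O)Cl: carbonyl C bonded to C and to a halogen → acyl halide (not alkyl halide)).
ester: present (CH(COOCH3) — pendant –COOCH3: carbonyl C bonded to C and –OCH3 → ester).
nitrile: present (CH(CN) — pendant –C≡N: nitrile).
alcohol: no segment matches this pattern.

alcohol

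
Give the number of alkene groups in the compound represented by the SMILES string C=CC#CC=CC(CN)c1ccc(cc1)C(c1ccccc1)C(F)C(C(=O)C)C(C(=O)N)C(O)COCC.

Working along the chain:
  CH2=CH: C=C double bond → alkene.
  C≡C: C≡C triple bond → alkyne.
  CH=CH: C=C double bond → alkene.
  CH(CH2NH2): pendant –CH2NH2: N on sp³ C, no adjacent C=O → amine.
  C6H4: para-disubstituted benzene ring → arene.
  CH(C6H5): pendant –C6H5: benzene ring → arene.
  CH(F): halogen on an sp³ carbon → alkyl halide.
  CH(COCH3): pendant –COCH3: carbonyl C bonded to two carbons → ketone.
  CH(CONH2): pendant –CONH2: carbonyl C bonded to C and N → amide.
  CH(OH): –OH on an sp³ carbon → alcohol (secondary).
  CH2OCH2: C–O–C with sp³ carbons on both sides and no adjacent C=O → ether.
Alkene appears at: CH2=CH, CH=CH → 2.

2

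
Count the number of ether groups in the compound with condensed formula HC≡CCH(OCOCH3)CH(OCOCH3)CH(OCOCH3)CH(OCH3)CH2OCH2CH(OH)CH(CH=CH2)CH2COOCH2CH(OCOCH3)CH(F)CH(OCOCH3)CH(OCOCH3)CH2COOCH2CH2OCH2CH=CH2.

C≡C triple bond → alkyne.
pendant –OC(=O)CH3: an acyloxy group → ester.
pendant –OC(=O)CH3: an acyloxy group → ester.
pendant –OC(=O)CH3: an acyloxy group → ester.
pendant –OCH3: C–O–C with sp³ C, no adjacent C=O → ether.
C–O–C with sp³ carbons on both sides and no adjacent C=O → ether.
–OH on an sp³ carbon → alcohol (secondary).
pendant –CH=CH2: C=C double bond → alkene.
–C(=O)–O–C with C on the carbonyl side → ester.
pendant –OC(=O)CH3: an acyloxy group → ester.
halogen on an sp³ carbon → alkyl halide.
pendant –OC(=O)CH3: an acyloxy group → ester.
pendant –OC(=O)CH3: an acyloxy group → ester.
–C(=O)–O–C with C on the carbonyl side → ester.
C–O–C with sp³ carbons on both sides and no adjacent C=O → ether.
C=C double bond → alkene.
Ether appears at: CH(OCH3), CH2OCH2, CH2OCH2 → 3.

3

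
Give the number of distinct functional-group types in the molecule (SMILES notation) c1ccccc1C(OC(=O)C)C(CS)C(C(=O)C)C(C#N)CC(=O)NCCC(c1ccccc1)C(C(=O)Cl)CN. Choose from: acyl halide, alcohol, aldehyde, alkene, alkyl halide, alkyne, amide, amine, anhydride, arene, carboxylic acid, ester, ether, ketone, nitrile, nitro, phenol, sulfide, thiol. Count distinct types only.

C6H5– phenyl ring → arene.
pendant –OC(=O)CH3: an acyloxy group → ester.
pendant –CH2SH → thiol.
pendant –COCH3: carbonyl C bonded to two carbons → ketone.
pendant –C≡N: nitrile.
–C(=O)–N– linkage → amide (the N is not an amine).
pendant –C6H5: benzene ring → arene.
pendant –C(=O)X: carbonyl C bonded to C and halogen → acyl halide.
–NH2 on an sp³ carbon with no adjacent C=O → amine.
Distinct types present: acyl halide, amide, amine, arene, ester, ketone, nitrile, thiol.

8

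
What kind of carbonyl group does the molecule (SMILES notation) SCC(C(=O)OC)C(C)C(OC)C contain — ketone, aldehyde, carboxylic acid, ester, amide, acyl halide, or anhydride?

ester

The carbonyl is in the CH(COOCH3) segment: pendant –COOCH3: carbonyl C bonded to C and –OCH3 → ester.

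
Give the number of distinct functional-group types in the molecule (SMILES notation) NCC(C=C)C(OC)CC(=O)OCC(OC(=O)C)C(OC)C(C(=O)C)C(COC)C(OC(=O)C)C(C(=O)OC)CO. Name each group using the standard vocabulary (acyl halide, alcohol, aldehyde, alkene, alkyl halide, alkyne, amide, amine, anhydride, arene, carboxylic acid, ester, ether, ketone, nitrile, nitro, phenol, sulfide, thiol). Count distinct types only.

Taking each segment in turn:
  H2NCH2: –NH2 on an sp³ carbon with no adjacent C=O → amine.
  CH(CH=CH2): pendant –CH=CH2: C=C double bond → alkene.
  CH(OCH3): pendant –OCH3: C–O–C with sp³ C, no adjacent C=O → ether.
  CH2COOCH2: –C(=O)–O–C with C on the carbonyl side → ester.
  CH(OCOCH3): pendant –OC(=O)CH3: an acyloxy group → ester.
  CH(OCH3): pendant –OCH3: C–O–C with sp³ C, no adjacent C=O → ether.
  CH(COCH3): pendant –COCH3: carbonyl C bonded to two carbons → ketone.
  CH(CH2OCH3): pendant –CH2OCH3: C–O–C linkage → ether.
  CH(OCOCH3): pendant –OC(=O)CH3: an acyloxy group → ester.
  CH(COOCH3): pendant –COOCH3: carbonyl C bonded to C and –OCH3 → ester.
  CH2OH: –OH on an sp³ carbon → alcohol.
Distinct types present: alcohol, alkene, amine, ester, ether, ketone.

6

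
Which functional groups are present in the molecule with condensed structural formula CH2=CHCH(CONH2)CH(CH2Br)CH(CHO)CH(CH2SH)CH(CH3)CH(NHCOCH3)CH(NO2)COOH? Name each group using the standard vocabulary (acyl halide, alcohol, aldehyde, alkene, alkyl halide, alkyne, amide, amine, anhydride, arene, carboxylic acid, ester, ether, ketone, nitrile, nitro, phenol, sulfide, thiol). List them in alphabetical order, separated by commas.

aldehyde, alkene, alkyl halide, amide, carboxylic acid, nitro, thiol

Taking each segment in turn:
  CH2=CH: C=C double bond → alkene.
  CH(CONH2): pendant –CONH2: carbonyl C bonded to C and N → amide.
  CH(CH2Br): pendant –CH2X: halogen on sp³ carbon → alkyl halide.
  CH(CHO): pendant –CHO: carbonyl C bonded to C and H → aldehyde.
  CH(CH2SH): pendant –CH2SH → thiol.
  CH(NHCOCH3): pendant –NHC(=O)CH3: N bonded to a carbonyl → amide (not amine).
  CH(NO2): –NO2 on an sp³ carbon → nitro (the N=O is not a carbonyl).
  COOH: –COOH: carbonyl C bonded to –OH and C → carboxylic acid (the –OH is not a separate alcohol).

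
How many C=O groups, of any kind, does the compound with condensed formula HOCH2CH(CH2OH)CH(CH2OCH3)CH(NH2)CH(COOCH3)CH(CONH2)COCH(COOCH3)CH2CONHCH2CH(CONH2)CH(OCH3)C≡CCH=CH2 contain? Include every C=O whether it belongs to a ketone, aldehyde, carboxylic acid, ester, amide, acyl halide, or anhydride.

6

CH(COOCH3): ester, 1 C=O (running total 1).
CH(CONH2): amide, 1 C=O (running total 2).
CO: ketone, 1 C=O (running total 3).
CH(COOCH3): ester, 1 C=O (running total 4).
CH2CONHCH2: amide, 1 C=O (running total 5).
CH(CONH2): amide, 1 C=O (running total 6).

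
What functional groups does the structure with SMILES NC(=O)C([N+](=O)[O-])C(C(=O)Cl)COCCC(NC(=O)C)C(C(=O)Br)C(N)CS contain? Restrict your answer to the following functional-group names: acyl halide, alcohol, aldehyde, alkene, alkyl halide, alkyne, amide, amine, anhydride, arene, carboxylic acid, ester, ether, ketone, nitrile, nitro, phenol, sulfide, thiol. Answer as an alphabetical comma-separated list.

–C(=O)NH2: carbonyl C bonded to C and to N → amide (the N is not a separate amine).
–NO2 on an sp³ carbon → nitro (the N=O is not a carbonyl).
pendant –C(=O)X: carbonyl C bonded to C and halogen → acyl halide.
C–O–C with sp³ carbons on both sides and no adjacent C=O → ether.
pendant –NHC(=O)CH3: N bonded to a carbonyl → amide (not amine).
pendant –C(=O)X: carbonyl C bonded to C and halogen → acyl halide.
–NH2 on an sp³ carbon with no adjacent C=O → amine.
–SH on an sp³ carbon → thiol.

acyl halide, amide, amine, ether, nitro, thiol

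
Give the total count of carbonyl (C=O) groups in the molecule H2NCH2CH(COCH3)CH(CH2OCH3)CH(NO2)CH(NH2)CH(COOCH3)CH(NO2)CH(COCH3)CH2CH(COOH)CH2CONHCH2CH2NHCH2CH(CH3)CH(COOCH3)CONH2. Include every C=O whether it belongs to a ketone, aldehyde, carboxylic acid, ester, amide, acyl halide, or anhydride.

7

CH(COCH3): ketone, 1 C=O (running total 1).
CH(COOCH3): ester, 1 C=O (running total 2).
CH(COCH3): ketone, 1 C=O (running total 3).
CH(COOH): carboxylic acid, 1 C=O (running total 4).
CH2CONHCH2: amide, 1 C=O (running total 5).
CH(COOCH3): ester, 1 C=O (running total 6).
CONH2: amide, 1 C=O (running total 7).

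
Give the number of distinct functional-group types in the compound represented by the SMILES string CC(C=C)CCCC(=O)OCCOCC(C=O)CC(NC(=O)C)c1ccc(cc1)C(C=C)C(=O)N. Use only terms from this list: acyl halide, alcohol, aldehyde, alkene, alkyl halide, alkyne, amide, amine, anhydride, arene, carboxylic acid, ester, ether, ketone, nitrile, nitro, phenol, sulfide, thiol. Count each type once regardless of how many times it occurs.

Taking each segment in turn:
  CH(CH=CH2): pendant –CH=CH2: C=C double bond → alkene.
  CH2COOCH2: –C(=O)–O–C with C on the carbonyl side → ester.
  CH2OCH2: C–O–C with sp³ carbons on both sides and no adjacent C=O → ether.
  CH(CHO): pendant –CHO: carbonyl C bonded to C and H → aldehyde.
  CH(NHCOCH3): pendant –NHC(=O)CH3: N bonded to a carbonyl → amide (not amine).
  C6H4: para-disubstituted benzene ring → arene.
  CH(CH=CH2): pendant –CH=CH2: C=C double bond → alkene.
  CONH2: –C(=O)NH2: carbonyl C bonded to C and to N → amide (the N is not a separate amine).
Distinct types present: aldehyde, alkene, amide, arene, ester, ether.

6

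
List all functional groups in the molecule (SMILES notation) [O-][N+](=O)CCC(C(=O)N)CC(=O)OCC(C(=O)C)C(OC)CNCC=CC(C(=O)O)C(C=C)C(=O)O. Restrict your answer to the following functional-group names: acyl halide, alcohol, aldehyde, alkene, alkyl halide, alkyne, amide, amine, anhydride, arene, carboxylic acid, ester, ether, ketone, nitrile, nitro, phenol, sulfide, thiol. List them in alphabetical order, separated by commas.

–NO2 on carbon → nitro group.
pendant –CONH2: carbonyl C bonded to C and N → amide.
–C(=O)–O–C with C on the carbonyl side → ester.
pendant –COCH3: carbonyl C bonded to two carbons → ketone.
pendant –OCH3: C–O–C with sp³ C, no adjacent C=O → ether.
C–N–C with sp³ carbons and no adjacent C=O → amine (secondary).
C=C double bond → alkene.
pendant –COOH: carbonyl C bonded to C and –OH → carboxylic acid.
pendant –CH=CH2: C=C double bond → alkene.
–COOH: carbonyl C bonded to –OH and C → carboxylic acid (the –OH is not a separate alcohol).

alkene, amide, amine, carboxylic acid, ester, ether, ketone, nitro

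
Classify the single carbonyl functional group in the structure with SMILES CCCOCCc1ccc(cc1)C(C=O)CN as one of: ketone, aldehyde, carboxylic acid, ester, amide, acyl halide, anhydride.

aldehyde

The carbonyl is in the CH(CHO) segment: pendant –CHO: carbonyl C bonded to C and H → aldehyde.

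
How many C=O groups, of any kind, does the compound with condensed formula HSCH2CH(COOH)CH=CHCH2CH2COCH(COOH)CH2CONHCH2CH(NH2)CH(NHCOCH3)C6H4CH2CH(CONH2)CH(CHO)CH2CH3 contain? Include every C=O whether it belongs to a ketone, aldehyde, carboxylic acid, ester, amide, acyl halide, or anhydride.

CH(COOH): carboxylic acid, 1 C=O (running total 1).
CO: ketone, 1 C=O (running total 2).
CH(COOH): carboxylic acid, 1 C=O (running total 3).
CH2CONHCH2: amide, 1 C=O (running total 4).
CH(NHCOCH3): amide, 1 C=O (running total 5).
CH(CONH2): amide, 1 C=O (running total 6).
CH(CHO): aldehyde, 1 C=O (running total 7).

7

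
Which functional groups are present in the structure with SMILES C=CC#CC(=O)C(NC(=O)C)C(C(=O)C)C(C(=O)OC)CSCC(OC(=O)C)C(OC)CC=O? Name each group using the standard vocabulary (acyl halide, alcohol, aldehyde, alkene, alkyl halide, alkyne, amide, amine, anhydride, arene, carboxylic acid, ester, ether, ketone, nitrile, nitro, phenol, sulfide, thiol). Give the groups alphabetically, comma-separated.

aldehyde, alkene, alkyne, amide, ester, ether, ketone, sulfide

C=C double bond → alkene.
C≡C triple bond → alkyne.
–C(=O)– with carbon on both sides → ketone.
pendant –NHC(=O)CH3: N bonded to a carbonyl → amide (not amine).
pendant –COCH3: carbonyl C bonded to two carbons → ketone.
pendant –COOCH3: carbonyl C bonded to C and –OCH3 → ester.
C–S–C linkage → sulfide (thioether).
pendant –OC(=O)CH3: an acyloxy group → ester.
pendant –OCH3: C–O–C with sp³ C, no adjacent C=O → ether.
terminal –CHO: carbonyl C bonded to H and C → aldehyde.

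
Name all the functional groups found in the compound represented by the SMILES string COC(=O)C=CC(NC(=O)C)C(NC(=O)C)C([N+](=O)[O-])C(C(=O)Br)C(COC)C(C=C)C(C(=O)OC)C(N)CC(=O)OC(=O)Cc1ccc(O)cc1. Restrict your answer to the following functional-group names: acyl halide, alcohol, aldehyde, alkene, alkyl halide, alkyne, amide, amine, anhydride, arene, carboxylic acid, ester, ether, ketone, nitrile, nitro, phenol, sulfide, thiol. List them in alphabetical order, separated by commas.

acyl halide, alkene, amide, amine, anhydride, arene, ester, ether, nitro, phenol

Working along the chain:
  CH3OOC: CH3O–C(=O)–: carbonyl C bonded to C and to –OCH3 → ester (not ketone + ether).
  CH=CH: C=C double bond → alkene.
  CH(NHCOCH3): pendant –NHC(=O)CH3: N bonded to a carbonyl → amide (not amine).
  CH(NHCOCH3): pendant –NHC(=O)CH3: N bonded to a carbonyl → amide (not amine).
  CH(NO2): –NO2 on an sp³ carbon → nitro (the N=O is not a carbonyl).
  CH(COBr): pendant –C(=O)X: carbonyl C bonded to C and halogen → acyl halide.
  CH(CH2OCH3): pendant –CH2OCH3: C–O–C linkage → ether.
  CH(CH=CH2): pendant –CH=CH2: C=C double bond → alkene.
  CH(COOCH3): pendant –COOCH3: carbonyl C bonded to C and –OCH3 → ester.
  CH(NH2): –NH2 on an sp³ carbon with no adjacent C=O → amine.
  CH2CO-O-COCH2: two acyl groups sharing one oxygen, –C(=O)–O–C(=O)– → anhydride.
  C6H4OH: –OH attached directly to an aromatic ring → phenol (not alcohol); the ring itself is an arene.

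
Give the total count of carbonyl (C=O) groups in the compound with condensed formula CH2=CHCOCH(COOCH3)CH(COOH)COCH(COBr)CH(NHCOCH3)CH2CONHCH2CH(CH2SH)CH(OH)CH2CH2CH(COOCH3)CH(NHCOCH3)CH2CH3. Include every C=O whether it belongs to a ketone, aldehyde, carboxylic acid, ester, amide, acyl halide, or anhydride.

9

CO: ketone, 1 C=O (running total 1).
CH(COOCH3): ester, 1 C=O (running total 2).
CH(COOH): carboxylic acid, 1 C=O (running total 3).
CO: ketone, 1 C=O (running total 4).
CH(COBr): acyl halide, 1 C=O (running total 5).
CH(NHCOCH3): amide, 1 C=O (running total 6).
CH2CONHCH2: amide, 1 C=O (running total 7).
CH(COOCH3): ester, 1 C=O (running total 8).
CH(NHCOCH3): amide, 1 C=O (running total 9).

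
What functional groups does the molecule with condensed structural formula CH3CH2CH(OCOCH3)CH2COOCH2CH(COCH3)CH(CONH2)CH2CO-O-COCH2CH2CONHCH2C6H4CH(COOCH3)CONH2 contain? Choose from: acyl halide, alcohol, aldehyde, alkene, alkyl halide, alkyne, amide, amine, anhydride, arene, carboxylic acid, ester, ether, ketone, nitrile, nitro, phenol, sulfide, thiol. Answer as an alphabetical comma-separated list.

pendant –OC(=O)CH3: an acyloxy group → ester.
–C(=O)–O–C with C on the carbonyl side → ester.
pendant –COCH3: carbonyl C bonded to two carbons → ketone.
pendant –CONH2: carbonyl C bonded to C and N → amide.
two acyl groups sharing one oxygen, –C(=O)–O–C(=O)– → anhydride.
–C(=O)–N– linkage → amide (the N is not an amine).
para-disubstituted benzene ring → arene.
pendant –COOCH3: carbonyl C bonded to C and –OCH3 → ester.
–C(=O)NH2: carbonyl C bonded to C and to N → amide (the N is not a separate amine).

amide, anhydride, arene, ester, ketone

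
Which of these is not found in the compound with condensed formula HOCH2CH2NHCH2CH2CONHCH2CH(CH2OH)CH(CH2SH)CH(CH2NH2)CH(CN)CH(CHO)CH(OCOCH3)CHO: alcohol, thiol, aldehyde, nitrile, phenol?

phenol

alcohol: present (HOCH2 — HO– on an sp³ carbon → alcohol).
thiol: present (CH(CH2SH) — pendant –CH2SH → thiol).
nitrile: present (CH(CN) — pendant –C≡N: nitrile).
aldehyde: present (CH(CHO) — pendant –CHO: carbonyl C bonded to C and H → aldehyde).
phenol: absent. In each of HOCH2 and CH(CH2OH), the –OH is on an sp³ carbon, not on an aromatic ring, so it is an alcohol.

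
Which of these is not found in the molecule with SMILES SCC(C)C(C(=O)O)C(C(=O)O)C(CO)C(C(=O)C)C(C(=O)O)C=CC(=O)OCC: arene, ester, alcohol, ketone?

alcohol: present (CH(CH2OH) — pendant –CH2OH on an sp³ backbone C → alcohol).
ester: present (COOCH2CH3 — –C(=O)OCH2CH3: carbonyl C bonded to C and to –OEt → ester).
ketone: present (CH(COCH3) — pendant –COCH3: carbonyl C bonded to two carbons → ketone).
arene: no segment matches this pattern.

arene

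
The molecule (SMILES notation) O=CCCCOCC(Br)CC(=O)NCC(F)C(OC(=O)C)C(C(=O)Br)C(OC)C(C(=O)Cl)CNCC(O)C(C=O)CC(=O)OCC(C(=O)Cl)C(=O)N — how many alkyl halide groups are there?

terminal –CHO: carbonyl C bonded to H and C → aldehyde.
C–O–C with sp³ carbons on both sides and no adjacent C=O → ether.
halogen on an sp³ carbon → alkyl halide.
–C(=O)–N– linkage → amide (the N is not an amine).
halogen on an sp³ carbon → alkyl halide.
pendant –OC(=O)CH3: an acyloxy group → ester.
pendant –C(=O)X: carbonyl C bonded to C and halogen → acyl halide.
pendant –OCH3: C–O–C with sp³ C, no adjacent C=O → ether.
pendant –C(=O)X: carbonyl C bonded to C and halogen → acyl halide.
C–N–C with sp³ carbons and no adjacent C=O → amine (secondary).
–OH on an sp³ carbon → alcohol (secondary).
pendant –CHO: carbonyl C bonded to C and H → aldehyde.
–C(=O)–O–C with C on the carbonyl side → ester.
pendant –C(=O)X: carbonyl C bonded to C and halogen → acyl halide.
–C(=O)NH2: carbonyl C bonded to C and to N → amide (the N is not a separate amine).
Alkyl halide appears at: CH(Br), CH(F) → 2.

2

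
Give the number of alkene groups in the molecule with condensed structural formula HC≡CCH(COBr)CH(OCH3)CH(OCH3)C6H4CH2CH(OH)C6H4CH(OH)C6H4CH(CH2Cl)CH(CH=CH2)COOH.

1

Reading the structure from left to right:
  HC≡C: C≡C triple bond → alkyne.
  CH(COBr): pendant –C(=O)X: carbonyl C bonded to C and halogen → acyl halide.
  CH(OCH3): pendant –OCH3: C–O–C with sp³ C, no adjacent C=O → ether.
  CH(OCH3): pendant –OCH3: C–O–C with sp³ C, no adjacent C=O → ether.
  C6H4: para-disubstituted benzene ring → arene.
  CH(OH): –OH on an sp³ carbon → alcohol (secondary).
  C6H4: para-disubstituted benzene ring → arene.
  CH(OH): –OH on an sp³ carbon → alcohol (secondary).
  C6H4: para-disubstituted benzene ring → arene.
  CH(CH2Cl): pendant –CH2X: halogen on sp³ carbon → alkyl halide.
  CH(CH=CH2): pendant –CH=CH2: C=C double bond → alkene.
  COOH: –COOH: carbonyl C bonded to –OH and C → carboxylic acid (the –OH is not a separate alcohol).
Alkene appears at: CH(CH=CH2) → 1.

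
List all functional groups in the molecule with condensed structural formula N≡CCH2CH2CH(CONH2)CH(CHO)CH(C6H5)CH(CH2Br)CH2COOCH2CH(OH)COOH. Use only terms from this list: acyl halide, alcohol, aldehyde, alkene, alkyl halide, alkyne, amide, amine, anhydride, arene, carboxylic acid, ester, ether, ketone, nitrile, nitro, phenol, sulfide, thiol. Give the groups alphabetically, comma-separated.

N≡C–: carbon triple-bonded to nitrogen → nitrile.
pendant –CONH2: carbonyl C bonded to C and N → amide.
pendant –CHO: carbonyl C bonded to C and H → aldehyde.
pendant –C6H5: benzene ring → arene.
pendant –CH2X: halogen on sp³ carbon → alkyl halide.
–C(=O)–O–C with C on the carbonyl side → ester.
–OH on an sp³ carbon → alcohol (secondary).
–COOH: carbonyl C bonded to –OH and C → carboxylic acid (the –OH is not a separate alcohol).

alcohol, aldehyde, alkyl halide, amide, arene, carboxylic acid, ester, nitrile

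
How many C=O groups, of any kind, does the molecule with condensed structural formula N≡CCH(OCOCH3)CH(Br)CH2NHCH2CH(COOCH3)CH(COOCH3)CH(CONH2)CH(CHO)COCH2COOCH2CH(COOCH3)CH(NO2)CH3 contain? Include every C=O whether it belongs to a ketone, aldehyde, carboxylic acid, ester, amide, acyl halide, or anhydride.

CH(OCOCH3): ester, 1 C=O (running total 1).
CH(COOCH3): ester, 1 C=O (running total 2).
CH(COOCH3): ester, 1 C=O (running total 3).
CH(CONH2): amide, 1 C=O (running total 4).
CH(CHO): aldehyde, 1 C=O (running total 5).
CO: ketone, 1 C=O (running total 6).
CH2COOCH2: ester, 1 C=O (running total 7).
CH(COOCH3): ester, 1 C=O (running total 8).

8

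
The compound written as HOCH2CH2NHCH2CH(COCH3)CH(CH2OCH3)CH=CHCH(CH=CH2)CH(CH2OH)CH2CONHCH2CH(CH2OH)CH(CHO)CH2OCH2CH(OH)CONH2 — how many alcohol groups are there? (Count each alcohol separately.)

HO– on an sp³ carbon → alcohol.
C–N–C with sp³ carbons and no adjacent C=O → amine (secondary).
pendant –COCH3: carbonyl C bonded to two carbons → ketone.
pendant –CH2OCH3: C–O–C linkage → ether.
C=C double bond → alkene.
pendant –CH=CH2: C=C double bond → alkene.
pendant –CH2OH on an sp³ backbone C → alcohol.
–C(=O)–N– linkage → amide (the N is not an amine).
pendant –CH2OH on an sp³ backbone C → alcohol.
pendant –CHO: carbonyl C bonded to C and H → aldehyde.
C–O–C with sp³ carbons on both sides and no adjacent C=O → ether.
–OH on an sp³ carbon → alcohol (secondary).
–C(=O)NH2: carbonyl C bonded to C and to N → amide (the N is not a separate amine).
Alcohol appears at: HOCH2, CH(CH2OH), CH(CH2OH), CH(OH) → 4.

4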